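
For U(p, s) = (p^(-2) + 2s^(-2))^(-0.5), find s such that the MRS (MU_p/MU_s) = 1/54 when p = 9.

For CES with ρ = -2, MRS = (1/2)·(s/p)^3.
Setting (1/2)·(s/9)^3 = 1/54 gives (s/9)^3 = 1/27, so s/9 = 1/3 and s = 3.

s = 3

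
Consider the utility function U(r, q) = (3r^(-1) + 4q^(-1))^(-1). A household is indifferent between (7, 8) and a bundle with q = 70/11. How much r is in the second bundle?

r = 10

U depends on (r, q) only through S = 3r^(-1) + 4q^(-1), so equal utility means equal S. At (7, 8): S = 13/14.
With q = 70/11: 4·(70/11)^(-1) = 22/35, so 3r^(-1) = 13/14 − 22/35 = 0.3, i.e. r^(-1) = 0.1.
Hence r = 1/0.1 = 10.
Check: U(10, 70/11) = 1.0769.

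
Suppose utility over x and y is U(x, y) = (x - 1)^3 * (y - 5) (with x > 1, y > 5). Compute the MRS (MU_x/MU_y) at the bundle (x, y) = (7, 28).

MU_x = 3·(x−1)^2·(y−5), MU_y = (x−1)^3.
MRS = (3/1)·(y−5)/(x−1).
At (7, 28): MRS = 11.5.
The indifference curve has slope −11.5 at this bundle.

MRS = 11.5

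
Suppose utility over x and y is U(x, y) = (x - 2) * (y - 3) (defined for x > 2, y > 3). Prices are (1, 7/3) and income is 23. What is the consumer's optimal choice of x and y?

MU_x = (y−3), MU_y = (x−2).
MRS = (y−3)/(x−2).
Tangency: set MRS = p_x/p_y = 1/(7/3) = 3/7.
So (y − 3)/(x − 2) = 3/7, i.e. (y − 3) = (3/7)·(x − 2).
Rewrite the budget in excess-of-subsistence terms: 1·(x − 2) + (7/3)·(y − 3) = 23 − 1·2 − (7/3)·3 = 14.
Substituting, 2·(x − 2) = 14, so x − 2 = 7 and x* = 9.
Then y − 3 = (3/7)·7 = 3, so y* = 6.

x* = 9, y* = 6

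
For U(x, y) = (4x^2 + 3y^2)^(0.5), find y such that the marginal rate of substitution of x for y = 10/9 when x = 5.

y = 6

For CES with ρ = 2, MRS = (4/3)·(y/x)^(-1).
Setting (4/3)·(y/5)^(-1) = 10/9 gives (y/5)^(-1) = 5/6, so y/5 = 1.2 and y = 6.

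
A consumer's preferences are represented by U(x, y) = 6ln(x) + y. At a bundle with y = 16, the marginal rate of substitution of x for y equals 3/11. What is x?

MU_x = 6/x, MU_y = 1.
MRS = 6/x ÷ 1.
MRS depends only on x: 6/x = 3/11 ⇒ x = 6/(3/11) = 22.

x = 22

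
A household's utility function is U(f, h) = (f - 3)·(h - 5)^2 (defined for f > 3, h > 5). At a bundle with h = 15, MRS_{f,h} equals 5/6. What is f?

f = 9

MU_f = (h−5)^2, MU_h = 2·(f−3)·(h−5).
MRS = (1/2)·(h−5)/(f−3).
Substitute h = 15: MRS = 5/(f − 3). Setting this equal to 5/6 gives f − 3 = 5/(5/6) = 6, so f = 9.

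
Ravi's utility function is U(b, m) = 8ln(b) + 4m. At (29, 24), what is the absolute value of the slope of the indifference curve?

MU_b = 8/b, MU_m = 4.
MRS = 8/b ÷ 4.
At (29, 24): MRS = 2/29.
So at (29, 24) the consumer would give up 2/29 units of m for one more unit of b.

MRS = 2/29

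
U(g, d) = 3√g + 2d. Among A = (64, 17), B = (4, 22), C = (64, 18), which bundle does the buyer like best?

Bundle C

Evaluate utility at each bundle:
U(A) = 58.000.
U(B) = 50.000.
U(C) = 60.000.
Highest utility is C, so C ≻ A ≻ B.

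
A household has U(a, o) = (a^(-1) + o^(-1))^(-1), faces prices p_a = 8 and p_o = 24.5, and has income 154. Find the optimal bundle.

For CES with ρ = -1, MRS = (o/a)^2.
Tangency: set MRS = p_a/p_o = 8/24.5 = 16/49.
So (o/a)^2 = 16/49; taking the square root, o/a = 4/7, i.e. o = (4/7)·a.
Substitute into the budget 8·a + 24.5·o = 154: 22·a = 154, so a* = 7 and o* = (4/7)·7 = 4.

a* = 7, o* = 4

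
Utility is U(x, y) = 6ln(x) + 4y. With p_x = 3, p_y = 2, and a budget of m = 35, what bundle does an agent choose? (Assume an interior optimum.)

MU_x = 6/x, MU_y = 4.
MRS = 6/x ÷ 4.
Tangency: set MRS = p_x/p_y = 3/2 = 1.5.
MRS depends only on x: 1.5/x = 1.5 ⇒ x* = 1.5/1.5 = 1.
From the budget, 2·y = 35 − 3·1 = 32, so y* = 16.

x* = 1, y* = 16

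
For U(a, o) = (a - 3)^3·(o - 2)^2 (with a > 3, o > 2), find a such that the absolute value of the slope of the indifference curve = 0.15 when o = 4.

a = 23

MU_a = 3·(a−3)^2·(o−2)^2, MU_o = 2·(a−3)^3·(o−2).
MRS = (3/2)·(o−2)/(a−3).
Substitute o = 4: MRS = 3/(a − 3). Setting this equal to 0.15 gives a − 3 = 3/0.15 = 20, so a = 23.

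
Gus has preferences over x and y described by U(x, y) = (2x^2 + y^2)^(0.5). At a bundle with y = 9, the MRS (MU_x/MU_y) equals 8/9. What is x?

x = 4

For CES with ρ = 2, MRS = (2/1)·(y/x)^(-1).
Setting (2/1)·(9/x)^(-1) = 8/9 gives (9/x)^(-1) = 4/9, so 9/x = 2.25 and x = 4.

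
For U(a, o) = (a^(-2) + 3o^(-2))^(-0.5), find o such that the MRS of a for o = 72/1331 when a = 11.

For CES with ρ = -2, MRS = (1/3)·(o/a)^3.
Setting (1/3)·(o/11)^3 = 72/1331 gives (o/11)^3 = 216/1331, so o/11 = 6/11 and o = 6.

o = 6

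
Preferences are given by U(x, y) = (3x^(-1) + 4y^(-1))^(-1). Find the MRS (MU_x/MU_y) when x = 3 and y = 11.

MRS = 121/12

For CES with ρ = -1, MRS = (3/4)·(y/x)^2.
At (3, 11): MRS = 121/12.
That is, one extra unit of x is worth 121/12 units of y at the margin.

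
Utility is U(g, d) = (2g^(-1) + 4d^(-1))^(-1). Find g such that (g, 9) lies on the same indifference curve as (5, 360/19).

U depends on (g, d) only through S = 2g^(-1) + 4d^(-1), so equal utility means equal S. At (5, 360/19): S = 11/18.
With d = 9: 4·9^(-1) = 4/9, so 2g^(-1) = 11/18 − 4/9 = 1/6, i.e. g^(-1) = 1/12.
Hence g = 1/(1/12) = 12.
Check: U(12, 9) = 1.6364.

g = 12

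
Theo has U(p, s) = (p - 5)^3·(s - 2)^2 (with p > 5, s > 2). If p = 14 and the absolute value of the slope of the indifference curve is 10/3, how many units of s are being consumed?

MU_p = 3·(p−5)^2·(s−2)^2, MU_s = 2·(p−5)^3·(s−2).
MRS = (3/2)·(s−2)/(p−5).
Substitute p = 14: MRS = (s − 2)/6. Setting this equal to 10/3 gives s − 2 = (10/3)·6 = 20, so s = 22.

s = 22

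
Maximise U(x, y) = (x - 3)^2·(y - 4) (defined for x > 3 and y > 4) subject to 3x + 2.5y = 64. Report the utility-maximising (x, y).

x* = 13, y* = 10

MU_x = 2·(x−3)·(y−4), MU_y = (x−3)^2.
MRS = (2/1)·(y−4)/(x−3).
Tangency: set MRS = p_x/p_y = 3/2.5 = 1.2.
So (2/1)·(y − 4)/(x − 3) = 1.2, i.e. (y − 4) = 0.6·(x − 3).
Rewrite the budget in excess-of-subsistence terms: 3·(x − 3) + 2.5·(y − 4) = 64 − 3·3 − 2.5·4 = 45.
Substituting, 4.5·(x − 3) = 45, so x − 3 = 10 and x* = 13.
Then y − 4 = 0.6·10 = 6, so y* = 10.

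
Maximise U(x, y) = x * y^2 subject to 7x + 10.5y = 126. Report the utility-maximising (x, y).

x* = 6, y* = 8

MU_x = y^2 and MU_y = 2·x·y.
MRS = MU_x/MU_y = (1/2)·y/x.
Tangency: set MRS = p_x/p_y = 7/10.5 = 2/3.
So (1/2)·y/x = 2/3, i.e. y = (4/3)·x.
Substitute into the budget 7·x + 10.5·y = 126: 21·x = 126, so x* = 6.
Then y* = (4/3)·6 = 8.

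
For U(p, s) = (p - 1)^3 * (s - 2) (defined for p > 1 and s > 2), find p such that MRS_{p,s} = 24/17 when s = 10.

p = 18

MU_p = 3·(p−1)^2·(s−2), MU_s = (p−1)^3.
MRS = (3/1)·(s−2)/(p−1).
Substitute s = 10: MRS = 24/(p − 1). Setting this equal to 24/17 gives p − 1 = 24/(24/17) = 17, so p = 18.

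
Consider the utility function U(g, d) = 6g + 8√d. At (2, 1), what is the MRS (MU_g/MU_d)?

MRS = 1.5

MU_g = 6, MU_d = 8/(2√d).
MRS = 6 ÷ (8/(2√d)).
At (2, 1): MRS = 1.5.
So at (2, 1) the consumer would give up 1.5 units of d for one more unit of g.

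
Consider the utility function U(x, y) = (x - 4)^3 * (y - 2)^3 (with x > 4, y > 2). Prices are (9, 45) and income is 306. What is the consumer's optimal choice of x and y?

x* = 14, y* = 4

MU_x = 3·(x−4)^2·(y−2)^3, MU_y = 3·(x−4)^3·(y−2)^2.
MRS = (y−2)/(x−4).
Tangency: set MRS = p_x/p_y = 9/45 = 0.2.
So (y − 2)/(x − 4) = 0.2, i.e. (y − 2) = 0.2·(x − 4).
Rewrite the budget in excess-of-subsistence terms: 9·(x − 4) + 45·(y − 2) = 306 − 9·4 − 45·2 = 180.
Substituting, 18·(x − 4) = 180, so x − 4 = 10 and x* = 14.
Then y − 2 = 0.2·10 = 2, so y* = 4.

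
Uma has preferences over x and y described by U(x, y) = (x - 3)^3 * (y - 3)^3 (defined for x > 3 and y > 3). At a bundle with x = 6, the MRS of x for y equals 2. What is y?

MU_x = 3·(x−3)^2·(y−3)^3, MU_y = 3·(x−3)^3·(y−3)^2.
MRS = (y−3)/(x−3).
Substitute x = 6: MRS = (y − 3)/3. Setting this equal to 2 gives y − 3 = 2·3 = 6, so y = 9.

y = 9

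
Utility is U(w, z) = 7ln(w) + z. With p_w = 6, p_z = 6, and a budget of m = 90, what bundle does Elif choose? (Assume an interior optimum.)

MU_w = 7/w, MU_z = 1.
MRS = 7/w ÷ 1.
Tangency: set MRS = p_w/p_z = 6/6 = 1.
MRS depends only on w: 7/w = 1 ⇒ w* = 7/1 = 7.
From the budget, 6·z = 90 − 6·7 = 48, so z* = 8.

w* = 7, z* = 8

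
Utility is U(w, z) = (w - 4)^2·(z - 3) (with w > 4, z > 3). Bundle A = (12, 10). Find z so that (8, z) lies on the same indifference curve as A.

z = 31

U(12, 10) = 448.
Set U(8, z) = 448 and solve.
With w = 8: (8 − 4)^2 = 16, so (z − 3) = 448/16 = 28.
So z = 3 + 28 = 31.
Check: U(8, 31) = 448.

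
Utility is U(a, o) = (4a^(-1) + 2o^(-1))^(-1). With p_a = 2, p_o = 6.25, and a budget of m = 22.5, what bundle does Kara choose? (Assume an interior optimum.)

For CES with ρ = -1, MRS = (4/2)·(o/a)^2.
Tangency: set MRS = p_a/p_o = 2/6.25 = 8/25.
So (o/a)^2 = 4/25; taking the square root, o/a = 0.4, i.e. o = 0.4·a.
Substitute into the budget 2·a + 6.25·o = 22.5: 4.5·a = 22.5, so a* = 5 and o* = 0.4·5 = 2.

a* = 5, o* = 2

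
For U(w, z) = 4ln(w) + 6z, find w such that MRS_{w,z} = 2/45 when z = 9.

w = 15

MU_w = 4/w, MU_z = 6.
MRS = 4/w ÷ 6.
MRS depends only on w: (2/3)/w = 2/45 ⇒ w = (2/3)/(2/45) = 15.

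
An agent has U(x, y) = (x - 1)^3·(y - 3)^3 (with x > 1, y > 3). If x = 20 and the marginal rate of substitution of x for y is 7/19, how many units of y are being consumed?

MU_x = 3·(x−1)^2·(y−3)^3, MU_y = 3·(x−1)^3·(y−3)^2.
MRS = (y−3)/(x−1).
Substitute x = 20: MRS = (y − 3)/19. Setting this equal to 7/19 gives y − 3 = (7/19)·19 = 7, so y = 10.

y = 10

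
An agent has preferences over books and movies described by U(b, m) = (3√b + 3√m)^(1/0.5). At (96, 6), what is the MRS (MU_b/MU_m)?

For CES with ρ = 0.5, MRS = √(m/b).
At (96, 6): MRS = 0.25.
So at (96, 6) the consumer would give up 0.25 units of m for one more unit of b.

MRS = 0.25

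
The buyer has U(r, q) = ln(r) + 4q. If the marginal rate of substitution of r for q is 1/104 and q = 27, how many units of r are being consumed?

r = 26

MU_r = 1/r, MU_q = 4.
MRS = 1/r ÷ 4.
MRS depends only on r: 0.25/r = 1/104 ⇒ r = 0.25/(1/104) = 26.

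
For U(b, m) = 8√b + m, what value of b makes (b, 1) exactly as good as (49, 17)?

b = 81

U(49, 17) = 73.
Set U(b, 1) = 73 and solve.
With m = 1: 8√b = 73 − 1 = 72, so √b = 9 and b = 81.
Check: U(81, 1) = 73.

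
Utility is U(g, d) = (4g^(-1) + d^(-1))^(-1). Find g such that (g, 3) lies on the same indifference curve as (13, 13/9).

U depends on (g, d) only through S = 4g^(-1) + d^(-1), so equal utility means equal S. At (13, 13/9): S = 1.
With d = 3: 3^(-1) = 1/3, so 4g^(-1) = 1 − 1/3 = 2/3, i.e. g^(-1) = 1/6.
Hence g = 1/(1/6) = 6.
Check: U(6, 3) = 1.

g = 6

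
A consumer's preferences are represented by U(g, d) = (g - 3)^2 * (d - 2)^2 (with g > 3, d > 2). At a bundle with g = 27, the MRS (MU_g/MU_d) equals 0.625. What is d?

MU_g = 2·(g−3)·(d−2)^2, MU_d = 2·(g−3)^2·(d−2).
MRS = (d−2)/(g−3).
Substitute g = 27: MRS = (d − 2)/24. Setting this equal to 0.625 gives d − 2 = 0.625·24 = 15, so d = 17.

d = 17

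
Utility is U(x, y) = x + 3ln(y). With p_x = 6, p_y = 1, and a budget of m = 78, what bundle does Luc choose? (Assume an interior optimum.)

MU_x = 1, MU_y = 3/y.
MRS = 1 ÷ (3/y).
Tangency: set MRS = p_x/p_y = 6/1 = 6.
MRS depends only on y: (1/3)·y = 6 ⇒ y* = 6/(1/3) = 18.
From the budget, 6·x = 78 − 1·18 = 60, so x* = 10.

x* = 10, y* = 18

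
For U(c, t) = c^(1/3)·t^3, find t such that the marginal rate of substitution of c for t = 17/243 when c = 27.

MU_c = 1/3·c^(-2/3)·t^3 and MU_t = 3·c^(1/3)·t^2.
MRS = MU_c/MU_t = (1/9)·t/c.
Substitute c = 27: MRS = t/243. Setting t/243 = 17/243 gives t = (17/243)·243 = 17.

t = 17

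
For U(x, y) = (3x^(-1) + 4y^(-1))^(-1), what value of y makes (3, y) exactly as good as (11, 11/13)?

y = 1

U depends on (x, y) only through S = 3x^(-1) + 4y^(-1), so equal utility means equal S. At (11, 11/13): S = 5.
With x = 3: 3·3^(-1) = 1, so 4y^(-1) = 5 − 1 = 4, i.e. y^(-1) = 1.
Hence y = 1/1 = 1.
Check: U(3, 1) = 0.2.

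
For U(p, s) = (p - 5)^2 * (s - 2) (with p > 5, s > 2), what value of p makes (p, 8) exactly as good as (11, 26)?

p = 17

U(11, 26) = 864.
Set U(p, 8) = 864 and solve.
With s = 8: (8 − 2) = 6, so (p − 5)^2 = 864/6 = 144.
Taking the square root (with p > 5): p − 5 = 12, so p = 17.
Check: U(17, 8) = 864.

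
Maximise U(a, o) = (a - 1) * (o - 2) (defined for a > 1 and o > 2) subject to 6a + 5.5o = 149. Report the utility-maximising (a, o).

MU_a = (o−2), MU_o = (a−1).
MRS = (o−2)/(a−1).
Tangency: set MRS = p_a/p_o = 6/5.5 = 12/11.
So (o − 2)/(a − 1) = 12/11, i.e. (o − 2) = (12/11)·(a − 1).
Rewrite the budget in excess-of-subsistence terms: 6·(a − 1) + 5.5·(o − 2) = 149 − 6·1 − 5.5·2 = 132.
Substituting, 12·(a − 1) = 132, so a − 1 = 11 and a* = 12.
Then o − 2 = (12/11)·11 = 12, so o* = 14.

a* = 12, o* = 14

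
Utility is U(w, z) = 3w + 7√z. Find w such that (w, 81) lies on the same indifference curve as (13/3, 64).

w = 2

U(13/3, 64) = 69.
Set U(w, 81) = 69 and solve.
With z = 81: √81 = 9, so 3w = 69 − 7·9 = 6 and w = 2.
Check: U(2, 81) = 69.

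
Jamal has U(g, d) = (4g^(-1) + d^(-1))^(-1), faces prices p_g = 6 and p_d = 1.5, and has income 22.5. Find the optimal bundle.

g* = 3, d* = 3

For CES with ρ = -1, MRS = (4/1)·(d/g)^2.
Tangency: set MRS = p_g/p_d = 6/1.5 = 4.
So (d/g)^2 = 1; taking the square root, d/g = 1, i.e. d = g.
Substitute into the budget 6·g + 1.5·d = 22.5: 7.5·g = 22.5, so g* = 3 and d* = 3.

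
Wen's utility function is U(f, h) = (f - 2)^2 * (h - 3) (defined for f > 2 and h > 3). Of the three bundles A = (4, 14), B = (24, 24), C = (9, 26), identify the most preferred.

Bundle B

Evaluate utility at each bundle:
U(A) = 44.
U(B) = 10164.
U(C) = 1127.
Highest utility is B, so B ≻ C ≻ A.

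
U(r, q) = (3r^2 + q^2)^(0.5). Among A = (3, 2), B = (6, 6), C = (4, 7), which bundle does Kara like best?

Bundle B

Evaluate utility at each bundle:
U(A) = 5.568.
U(B) = 12.000.
U(C) = 9.849.
Highest utility is B, so B ≻ C ≻ A.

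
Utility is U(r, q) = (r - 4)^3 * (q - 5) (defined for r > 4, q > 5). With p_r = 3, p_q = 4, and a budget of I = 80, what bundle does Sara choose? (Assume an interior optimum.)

r* = 16, q* = 8

MU_r = 3·(r−4)^2·(q−5), MU_q = (r−4)^3.
MRS = (3/1)·(q−5)/(r−4).
Tangency: set MRS = p_r/p_q = 3/4 = 0.75.
So (3/1)·(q − 5)/(r − 4) = 0.75, i.e. (q − 5) = 0.25·(r − 4).
Rewrite the budget in excess-of-subsistence terms: 3·(r − 4) + 4·(q − 5) = 80 − 3·4 − 4·5 = 48.
Substituting, 4·(r − 4) = 48, so r − 4 = 12 and r* = 16.
Then q − 5 = 0.25·12 = 3, so q* = 8.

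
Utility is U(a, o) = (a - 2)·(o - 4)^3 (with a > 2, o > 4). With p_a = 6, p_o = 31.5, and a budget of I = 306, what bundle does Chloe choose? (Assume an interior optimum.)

MU_a = (o−4)^3, MU_o = 3·(a−2)·(o−4)^2.
MRS = (1/3)·(o−4)/(a−2).
Tangency: set MRS = p_a/p_o = 6/31.5 = 4/21.
So (1/3)·(o − 4)/(a − 2) = 4/21, i.e. (o − 4) = (4/7)·(a − 2).
Rewrite the budget in excess-of-subsistence terms: 6·(a − 2) + 31.5·(o − 4) = 306 − 6·2 − 31.5·4 = 168.
Substituting, 24·(a − 2) = 168, so a − 2 = 7 and a* = 9.
Then o − 4 = (4/7)·7 = 4, so o* = 8.

a* = 9, o* = 8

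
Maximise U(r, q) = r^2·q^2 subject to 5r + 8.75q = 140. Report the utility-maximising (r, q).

MU_r = 2·r·q^2 and MU_q = 2·r^2·q.
MRS = MU_r/MU_q = q/r.
Tangency: set MRS = p_r/p_q = 5/8.75 = 4/7.
So q/r = 4/7, i.e. q = (4/7)·r.
Substitute into the budget 5·r + 8.75·q = 140: 10·r = 140, so r* = 14.
Then q* = (4/7)·14 = 8.

r* = 14, q* = 8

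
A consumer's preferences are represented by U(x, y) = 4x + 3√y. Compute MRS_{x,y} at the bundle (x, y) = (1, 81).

MU_x = 4, MU_y = 3/(2√y).
MRS = 4 ÷ (3/(2√y)).
At (1, 81): MRS = 24.
The indifference curve has slope −24 at this bundle.

MRS = 24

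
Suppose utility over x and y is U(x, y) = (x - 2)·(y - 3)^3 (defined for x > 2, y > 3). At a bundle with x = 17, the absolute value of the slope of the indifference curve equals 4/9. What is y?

MU_x = (y−3)^3, MU_y = 3·(x−2)·(y−3)^2.
MRS = (1/3)·(y−3)/(x−2).
Substitute x = 17: MRS = (y − 3)/45. Setting this equal to 4/9 gives y − 3 = (4/9)·45 = 20, so y = 23.

y = 23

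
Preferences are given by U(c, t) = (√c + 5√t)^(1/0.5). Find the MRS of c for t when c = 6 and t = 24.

MRS = 0.4

For CES with ρ = 0.5, MRS = (1/5)·√(t/c).
At (6, 24): MRS = 0.4.
That is, one extra unit of c is worth 0.4 units of t at the margin.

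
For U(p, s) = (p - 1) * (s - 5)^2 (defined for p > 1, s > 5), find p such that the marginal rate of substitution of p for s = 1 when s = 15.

p = 6

MU_p = (s−5)^2, MU_s = 2·(p−1)·(s−5).
MRS = (1/2)·(s−5)/(p−1).
Substitute s = 15: MRS = 5/(p − 1). Setting this equal to 1 gives p − 1 = 5/1 = 5, so p = 6.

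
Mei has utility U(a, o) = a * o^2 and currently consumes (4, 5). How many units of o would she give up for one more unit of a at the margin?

MU_a = o^2 and MU_o = 2·a·o.
MRS = MU_a/MU_o = (1/2)·o/a.
At (4, 5): MRS = 0.625.
That is, one extra unit of a is worth 0.625 units of o at the margin.

MRS = 0.625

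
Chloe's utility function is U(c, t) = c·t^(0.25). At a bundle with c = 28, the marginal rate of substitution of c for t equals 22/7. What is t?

t = 22

MU_c = t^(0.25) and MU_t = 0.25·c·t^(-0.75).
MRS = MU_c/MU_t = (4)·t/c.
Substitute c = 28: MRS = t/7. Setting t/7 = 22/7 gives t = (22/7)·7 = 22.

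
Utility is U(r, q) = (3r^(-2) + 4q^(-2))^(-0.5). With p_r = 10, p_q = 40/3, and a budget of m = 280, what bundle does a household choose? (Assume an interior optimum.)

r* = 12, q* = 12

For CES with ρ = -2, MRS = (3/4)·(q/r)^3.
Tangency: set MRS = p_r/p_q = 10/(40/3) = 0.75.
So (q/r)^3 = 1; taking the cube root, q/r = 1, i.e. q = r.
Substitute into the budget 10·r + (40/3)·q = 280: (70/3)·r = 280, so r* = 12 and q* = 12.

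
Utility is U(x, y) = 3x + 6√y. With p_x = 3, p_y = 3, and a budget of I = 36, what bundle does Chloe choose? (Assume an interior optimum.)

MU_x = 3, MU_y = 6/(2√y).
MRS = 3 ÷ (6/(2√y)).
Tangency: set MRS = p_x/p_y = 3/3 = 1.
MRS depends only on y: √y = 1 ⇒ √y = 1 ⇒ y* = 1.
From the budget, 3·x = 36 − 3·1 = 33, so x* = 11.

x* = 11, y* = 1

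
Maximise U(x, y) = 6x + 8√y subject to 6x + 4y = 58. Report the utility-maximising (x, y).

x* = 9, y* = 1

MU_x = 6, MU_y = 8/(2√y).
MRS = 6 ÷ (8/(2√y)).
Tangency: set MRS = p_x/p_y = 6/4 = 1.5.
MRS depends only on y: 1.5·√y = 1.5 ⇒ √y = 1.5/1.5 = 1 ⇒ y* = 1.
From the budget, 6·x = 58 − 4·1 = 54, so x* = 9.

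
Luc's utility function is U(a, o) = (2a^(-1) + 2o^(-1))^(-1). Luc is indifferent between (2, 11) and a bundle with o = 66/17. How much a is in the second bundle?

a = 3

U depends on (a, o) only through S = 2a^(-1) + 2o^(-1), so equal utility means equal S. At (2, 11): S = 13/11.
With o = 66/17: 2·(66/17)^(-1) = 17/33, so 2a^(-1) = 13/11 − 17/33 = 2/3, i.e. a^(-1) = 1/3.
Hence a = 1/(1/3) = 3.
Check: U(3, 66/17) = 0.8462.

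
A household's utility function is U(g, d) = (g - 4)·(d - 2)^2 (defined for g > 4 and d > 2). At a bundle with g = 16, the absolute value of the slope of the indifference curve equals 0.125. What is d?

MU_g = (d−2)^2, MU_d = 2·(g−4)·(d−2).
MRS = (1/2)·(d−2)/(g−4).
Substitute g = 16: MRS = (d − 2)/24. Setting this equal to 0.125 gives d − 2 = 0.125·24 = 3, so d = 5.

d = 5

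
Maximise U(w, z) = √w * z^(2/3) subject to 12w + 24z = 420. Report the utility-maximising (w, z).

w* = 15, z* = 10

MU_w = 0.5·w^(-0.5)·z^(2/3) and MU_z = 2/3·√w·z^(-1/3).
MRS = MU_w/MU_z = (0.75)·z/w.
Tangency: set MRS = p_w/p_z = 12/24 = 0.5.
So (0.75)·z/w = 0.5, i.e. z = (2/3)·w.
Substitute into the budget 12·w + 24·z = 420: 28·w = 420, so w* = 15.
Then z* = (2/3)·15 = 10.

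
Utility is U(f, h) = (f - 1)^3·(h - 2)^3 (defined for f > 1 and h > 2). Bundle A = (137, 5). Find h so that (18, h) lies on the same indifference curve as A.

h = 26

U(137, 5) = 67917312.
Set U(18, h) = 67917312 and solve.
With f = 18: (18 − 1)^3 = 4913, so (h − 2)^3 = 67917312/4913 = 13824.
Taking the cube root (with h > 2): h − 2 = 24, so h = 26.
Check: U(18, 26) = 67917312.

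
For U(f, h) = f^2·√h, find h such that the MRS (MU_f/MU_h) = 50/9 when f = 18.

h = 25

MU_f = 2·f·√h and MU_h = 0.5·f^2·h^(-0.5).
MRS = MU_f/MU_h = (4)·h/f.
Substitute f = 18: MRS = h/4.5. Setting h/4.5 = 50/9 gives h = (50/9)·4.5 = 25.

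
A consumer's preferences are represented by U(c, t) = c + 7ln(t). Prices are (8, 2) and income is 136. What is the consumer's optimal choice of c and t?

MU_c = 1, MU_t = 7/t.
MRS = 1 ÷ (7/t).
Tangency: set MRS = p_c/p_t = 8/2 = 4.
MRS depends only on t: (1/7)·t = 4 ⇒ t* = 4/(1/7) = 28.
From the budget, 8·c = 136 − 2·28 = 80, so c* = 10.

c* = 10, t* = 28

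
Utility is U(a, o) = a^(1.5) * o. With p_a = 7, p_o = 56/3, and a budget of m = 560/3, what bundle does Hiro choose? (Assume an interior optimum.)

a* = 16, o* = 4

MU_a = 1.5·√a·o and MU_o = a^(1.5).
MRS = MU_a/MU_o = (1.5)·o/a.
Tangency: set MRS = p_a/p_o = 7/(56/3) = 0.375.
So (1.5)·o/a = 0.375, i.e. o = 0.25·a.
Substitute into the budget 7·a + (56/3)·o = 560/3: (35/3)·a = 560/3, so a* = 16.
Then o* = 0.25·16 = 4.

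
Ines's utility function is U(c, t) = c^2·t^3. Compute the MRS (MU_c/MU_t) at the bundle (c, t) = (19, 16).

MRS = 32/57

MU_c = 2·c·t^3 and MU_t = 3·c^2·t^2.
MRS = MU_c/MU_t = (2/3)·t/c.
At (19, 16): MRS = 32/57.
The indifference curve has slope −32/57 at this bundle.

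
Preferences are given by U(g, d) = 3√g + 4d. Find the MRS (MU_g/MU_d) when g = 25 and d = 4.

MU_g = 3/(2√g), MU_d = 4.
MRS = 3/(2√g) ÷ 4.
At (25, 4): MRS = 3/40.
So at (25, 4) the consumer would give up 3/40 units of d for one more unit of g.

MRS = 3/40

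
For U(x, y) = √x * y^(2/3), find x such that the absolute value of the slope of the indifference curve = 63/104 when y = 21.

x = 26

MU_x = 0.5·x^(-0.5)·y^(2/3) and MU_y = 2/3·√x·y^(-1/3).
MRS = MU_x/MU_y = (0.75)·y/x.
Substitute y = 21: MRS = 15.75/x. Setting 15.75/x = 63/104 gives x = 15.75/(63/104) = 26.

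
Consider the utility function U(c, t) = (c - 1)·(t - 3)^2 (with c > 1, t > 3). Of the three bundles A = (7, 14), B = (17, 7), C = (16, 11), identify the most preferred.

Bundle C

Evaluate utility at each bundle:
U(A) = 726.
U(B) = 256.
U(C) = 960.
Highest utility is C, so C ≻ A ≻ B.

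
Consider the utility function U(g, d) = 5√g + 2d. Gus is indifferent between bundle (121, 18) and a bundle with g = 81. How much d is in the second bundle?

d = 23

U(121, 18) = 91.
Set U(81, d) = 91 and solve.
With g = 81: √81 = 9, so 2d = 91 − 5·9 = 46 and d = 23.
Check: U(81, 23) = 91.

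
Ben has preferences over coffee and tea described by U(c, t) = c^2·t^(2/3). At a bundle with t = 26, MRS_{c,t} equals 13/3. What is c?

c = 18

MU_c = 2·c·t^(2/3) and MU_t = 2/3·c^2·t^(-1/3).
MRS = MU_c/MU_t = (3)·t/c.
Substitute t = 26: MRS = 78/c. Setting 78/c = 13/3 gives c = 78/(13/3) = 18.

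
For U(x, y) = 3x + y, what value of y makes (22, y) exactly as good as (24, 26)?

U(24, 26) = 98.
Set U(22, y) = 98 and solve.
3·22 + y = 98 ⇒ y = 32 ⇒ y = 32.
Check: U(22, 32) = 98.

y = 32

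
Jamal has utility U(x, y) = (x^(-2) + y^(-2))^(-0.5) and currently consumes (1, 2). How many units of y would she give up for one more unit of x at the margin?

For CES with ρ = -2, MRS = (y/x)^3.
At (1, 2): MRS = 8.
The indifference curve has slope −8 at this bundle.

MRS = 8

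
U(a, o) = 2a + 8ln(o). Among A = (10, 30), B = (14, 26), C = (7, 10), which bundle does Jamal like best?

Bundle B

Evaluate utility at each bundle:
U(A) = 47.210.
U(B) = 54.065.
U(C) = 32.421.
Highest utility is B, so B ≻ A ≻ C.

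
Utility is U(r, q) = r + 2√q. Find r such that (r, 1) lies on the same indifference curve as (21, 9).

U(21, 9) = 27.
Set U(r, 1) = 27 and solve.
With q = 1: √1 = 1, so r = 27 − 2·1 = 25.
Check: U(25, 1) = 27.

r = 25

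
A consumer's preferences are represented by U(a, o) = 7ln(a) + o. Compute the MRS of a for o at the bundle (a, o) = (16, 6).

MU_a = 7/a, MU_o = 1.
MRS = 7/a ÷ 1.
At (16, 6): MRS = 7/16.
So at (16, 6) the consumer would give up 7/16 units of o for one more unit of a.

MRS = 7/16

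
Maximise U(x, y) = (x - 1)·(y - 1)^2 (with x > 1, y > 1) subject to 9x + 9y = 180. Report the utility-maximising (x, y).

x* = 7, y* = 13

MU_x = (y−1)^2, MU_y = 2·(x−1)·(y−1).
MRS = (1/2)·(y−1)/(x−1).
Tangency: set MRS = p_x/p_y = 9/9 = 1.
So (1/2)·(y − 1)/(x − 1) = 1, i.e. (y − 1) = 2·(x − 1).
Rewrite the budget in excess-of-subsistence terms: 9·(x − 1) + 9·(y − 1) = 180 − 9·1 − 9·1 = 162.
Substituting, 27·(x − 1) = 162, so x − 1 = 6 and x* = 7.
Then y − 1 = 2·6 = 12, so y* = 13.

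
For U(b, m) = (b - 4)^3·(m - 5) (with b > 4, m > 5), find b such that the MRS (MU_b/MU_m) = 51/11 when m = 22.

MU_b = 3·(b−4)^2·(m−5), MU_m = (b−4)^3.
MRS = (3/1)·(m−5)/(b−4).
Substitute m = 22: MRS = 51/(b − 4). Setting this equal to 51/11 gives b − 4 = 51/(51/11) = 11, so b = 15.

b = 15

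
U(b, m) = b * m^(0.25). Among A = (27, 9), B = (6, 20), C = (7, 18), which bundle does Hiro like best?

Evaluate utility at each bundle:
U(A) = 46.765.
U(B) = 12.688.
U(C) = 14.418.
Highest utility is A, so A ≻ C ≻ B.

Bundle A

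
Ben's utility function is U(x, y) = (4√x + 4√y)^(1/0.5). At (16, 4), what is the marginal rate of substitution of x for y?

MRS = 0.5

For CES with ρ = 0.5, MRS = √(y/x).
At (16, 4): MRS = 0.5.
That is, one extra unit of x is worth 0.5 units of y at the margin.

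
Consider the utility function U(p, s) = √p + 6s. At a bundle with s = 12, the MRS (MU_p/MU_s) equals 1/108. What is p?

MU_p = 1/(2√p), MU_s = 6.
MRS = 1/(2√p) ÷ 6.
MRS depends only on p: (1/12)/√p = 1/108 ⇒ √p = (1/12)/(1/108) = 9 ⇒ p = 81.

p = 81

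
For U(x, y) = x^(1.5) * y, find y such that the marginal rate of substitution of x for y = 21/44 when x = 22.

MU_x = 1.5·√x·y and MU_y = x^(1.5).
MRS = MU_x/MU_y = (1.5)·y/x.
Substitute x = 22: MRS = y/(44/3). Setting y/(44/3) = 21/44 gives y = (21/44)·(44/3) = 7.

y = 7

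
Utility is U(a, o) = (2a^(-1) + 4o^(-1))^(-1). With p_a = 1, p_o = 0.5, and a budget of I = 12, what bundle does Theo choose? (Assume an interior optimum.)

For CES with ρ = -1, MRS = (2/4)·(o/a)^2.
Tangency: set MRS = p_a/p_o = 1/0.5 = 2.
So (o/a)^2 = 4; taking the square root, o/a = 2, i.e. o = 2·a.
Substitute into the budget 1·a + 0.5·o = 12: 2·a = 12, so a* = 6 and o* = 2·6 = 12.

a* = 6, o* = 12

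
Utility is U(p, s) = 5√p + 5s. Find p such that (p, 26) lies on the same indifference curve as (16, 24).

p = 4

U(16, 24) = 140.
Set U(p, 26) = 140 and solve.
With s = 26: 5√p = 140 − 5·26 = 10, so √p = 2 and p = 4.
Check: U(4, 26) = 140.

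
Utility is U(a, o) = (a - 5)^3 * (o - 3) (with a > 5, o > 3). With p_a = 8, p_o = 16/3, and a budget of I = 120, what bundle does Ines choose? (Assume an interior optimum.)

MU_a = 3·(a−5)^2·(o−3), MU_o = (a−5)^3.
MRS = (3/1)·(o−3)/(a−5).
Tangency: set MRS = p_a/p_o = 8/(16/3) = 1.5.
So (3/1)·(o − 3)/(a − 5) = 1.5, i.e. (o − 3) = 0.5·(a − 5).
Rewrite the budget in excess-of-subsistence terms: 8·(a − 5) + (16/3)·(o − 3) = 120 − 8·5 − (16/3)·3 = 64.
Substituting, (32/3)·(a − 5) = 64, so a − 5 = 6 and a* = 11.
Then o − 3 = 0.5·6 = 3, so o* = 6.

a* = 11, o* = 6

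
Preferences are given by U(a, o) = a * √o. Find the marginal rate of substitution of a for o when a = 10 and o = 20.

MRS = 4

MU_a = √o and MU_o = 0.5·a·o^(-0.5).
MRS = MU_a/MU_o = (2)·o/a.
At (10, 20): MRS = 4.
So at (10, 20) the consumer would give up 4 units of o for one more unit of a.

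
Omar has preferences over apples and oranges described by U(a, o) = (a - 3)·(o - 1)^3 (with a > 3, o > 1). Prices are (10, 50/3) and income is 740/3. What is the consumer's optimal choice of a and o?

MU_a = (o−1)^3, MU_o = 3·(a−3)·(o−1)^2.
MRS = (1/3)·(o−1)/(a−3).
Tangency: set MRS = p_a/p_o = 10/(50/3) = 0.6.
So (1/3)·(o − 1)/(a − 3) = 0.6, i.e. (o − 1) = 1.8·(a − 3).
Rewrite the budget in excess-of-subsistence terms: 10·(a − 3) + (50/3)·(o − 1) = 740/3 − 10·3 − (50/3)·1 = 200.
Substituting, 40·(a − 3) = 200, so a − 3 = 5 and a* = 8.
Then o − 1 = 1.8·5 = 9, so o* = 10.

a* = 8, o* = 10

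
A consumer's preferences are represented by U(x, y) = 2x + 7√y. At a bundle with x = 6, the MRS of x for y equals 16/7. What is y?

y = 16

MU_x = 2, MU_y = 7/(2√y).
MRS = 2 ÷ (7/(2√y)).
MRS depends only on y: (4/7)·√y = 16/7 ⇒ √y = (16/7)/(4/7) = 4 ⇒ y = 16.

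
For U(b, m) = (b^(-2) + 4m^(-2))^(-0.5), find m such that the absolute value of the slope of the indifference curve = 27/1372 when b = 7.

m = 3

For CES with ρ = -2, MRS = (1/4)·(m/b)^3.
Setting (1/4)·(m/7)^3 = 27/1372 gives (m/7)^3 = 27/343, so m/7 = 3/7 and m = 3.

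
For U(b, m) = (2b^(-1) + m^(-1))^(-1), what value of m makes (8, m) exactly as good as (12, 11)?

U depends on (b, m) only through S = 2b^(-1) + m^(-1), so equal utility means equal S. At (12, 11): S = 17/66.
With b = 8: 2·8^(-1) = 0.25, so m^(-1) = 17/66 − 0.25 = 1/132.
Hence m = 1/(1/132) = 132.
Check: U(8, 132) = 3.8824.

m = 132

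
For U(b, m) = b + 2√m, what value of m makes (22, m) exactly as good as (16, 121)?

m = 64

U(16, 121) = 38.
Set U(22, m) = 38 and solve.
With b = 22: 2√m = 38 − 22 = 16, so √m = 8 and m = 64.
Check: U(22, 64) = 38.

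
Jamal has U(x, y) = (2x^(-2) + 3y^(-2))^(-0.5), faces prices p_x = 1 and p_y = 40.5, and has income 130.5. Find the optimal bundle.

x* = 9, y* = 3

For CES with ρ = -2, MRS = (2/3)·(y/x)^3.
Tangency: set MRS = p_x/p_y = 1/40.5 = 2/81.
So (y/x)^3 = 1/27; taking the cube root, y/x = 1/3, i.e. y = (1/3)·x.
Substitute into the budget 1·x + 40.5·y = 130.5: 14.5·x = 130.5, so x* = 9 and y* = (1/3)·9 = 3.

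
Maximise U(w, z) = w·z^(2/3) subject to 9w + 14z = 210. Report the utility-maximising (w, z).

MU_w = z^(2/3) and MU_z = 2/3·w·z^(-1/3).
MRS = MU_w/MU_z = (1.5)·z/w.
Tangency: set MRS = p_w/p_z = 9/14.
So (1.5)·z/w = 9/14, i.e. z = (3/7)·w.
Substitute into the budget 9·w + 14·z = 210: 15·w = 210, so w* = 14.
Then z* = (3/7)·14 = 6.

w* = 14, z* = 6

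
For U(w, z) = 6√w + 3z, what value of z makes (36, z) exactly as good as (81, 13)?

z = 19

U(81, 13) = 93.
Set U(36, z) = 93 and solve.
With w = 36: √36 = 6, so 3z = 93 − 6·6 = 57 and z = 19.
Check: U(36, 19) = 93.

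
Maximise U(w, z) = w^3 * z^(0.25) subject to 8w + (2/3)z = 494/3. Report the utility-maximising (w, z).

w* = 19, z* = 19

MU_w = 3·w^2·z^(0.25) and MU_z = 0.25·w^3·z^(-0.75).
MRS = MU_w/MU_z = (12)·z/w.
Tangency: set MRS = p_w/p_z = 8/(2/3) = 12.
So (12)·z/w = 12, i.e. z = w.
Substitute into the budget 8·w + (2/3)·z = 494/3: (26/3)·w = 494/3, so w* = 19.
Then z* = 19.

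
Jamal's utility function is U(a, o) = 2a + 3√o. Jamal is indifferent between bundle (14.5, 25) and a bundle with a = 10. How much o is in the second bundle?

o = 64

U(14.5, 25) = 44.
Set U(10, o) = 44 and solve.
With a = 10: 3√o = 44 − 2·10 = 24, so √o = 8 and o = 64.
Check: U(10, 64) = 44.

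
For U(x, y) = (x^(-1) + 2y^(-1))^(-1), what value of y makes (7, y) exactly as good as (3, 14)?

U depends on (x, y) only through S = x^(-1) + 2y^(-1), so equal utility means equal S. At (3, 14): S = 10/21.
With x = 7: 7^(-1) = 1/7, so 2y^(-1) = 10/21 − 1/7 = 1/3, i.e. y^(-1) = 1/6.
Hence y = 1/(1/6) = 6.
Check: U(7, 6) = 2.1.

y = 6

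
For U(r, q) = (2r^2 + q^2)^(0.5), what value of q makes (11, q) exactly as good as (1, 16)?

U depends on (r, q) only through S = 2r^2 + q^2, so equal utility means equal S. At (1, 16): S = 258.
With r = 11: 2·11^2 = 242, so q^2 = 258 − 242 = 16.
Hence q = √16 = 4.
Check: U(11, 4) = 16.0624.

q = 4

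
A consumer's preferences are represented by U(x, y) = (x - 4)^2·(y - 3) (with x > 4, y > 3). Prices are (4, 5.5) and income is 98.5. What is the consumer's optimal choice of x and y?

x* = 15, y* = 7

MU_x = 2·(x−4)·(y−3), MU_y = (x−4)^2.
MRS = (2/1)·(y−3)/(x−4).
Tangency: set MRS = p_x/p_y = 4/5.5 = 8/11.
So (2/1)·(y − 3)/(x − 4) = 8/11, i.e. (y − 3) = (4/11)·(x − 4).
Rewrite the budget in excess-of-subsistence terms: 4·(x − 4) + 5.5·(y − 3) = 98.5 − 4·4 − 5.5·3 = 66.
Substituting, 6·(x − 4) = 66, so x − 4 = 11 and x* = 15.
Then y − 3 = (4/11)·11 = 4, so y* = 7.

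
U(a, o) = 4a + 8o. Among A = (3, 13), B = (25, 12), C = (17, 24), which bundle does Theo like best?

Evaluate utility at each bundle:
U(A) = 116.
U(B) = 196.
U(C) = 260.
Highest utility is C, so C ≻ B ≻ A.

Bundle C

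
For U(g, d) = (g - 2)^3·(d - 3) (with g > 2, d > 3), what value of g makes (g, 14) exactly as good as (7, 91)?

g = 12

U(7, 91) = 11000.
Set U(g, 14) = 11000 and solve.
With d = 14: (14 − 3) = 11, so (g − 2)^3 = 11000/11 = 1000.
Taking the cube root (with g > 2): g − 2 = 10, so g = 12.
Check: U(12, 14) = 11000.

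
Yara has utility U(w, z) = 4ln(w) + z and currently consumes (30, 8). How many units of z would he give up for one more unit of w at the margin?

MRS = 2/15

MU_w = 4/w, MU_z = 1.
MRS = 4/w ÷ 1.
At (30, 8): MRS = 2/15.
That is, one extra unit of w is worth 2/15 units of z at the margin.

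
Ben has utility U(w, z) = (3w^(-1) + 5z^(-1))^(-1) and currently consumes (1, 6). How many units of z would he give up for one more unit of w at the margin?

For CES with ρ = -1, MRS = (3/5)·(z/w)^2.
At (1, 6): MRS = 21.6.
So at (1, 6) the consumer would give up 21.6 units of z for one more unit of w.

MRS = 21.6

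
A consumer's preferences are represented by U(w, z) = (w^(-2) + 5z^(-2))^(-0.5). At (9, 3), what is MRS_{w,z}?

MRS = 1/135

For CES with ρ = -2, MRS = (1/5)·(z/w)^3.
At (9, 3): MRS = 1/135.
The indifference curve has slope −1/135 at this bundle.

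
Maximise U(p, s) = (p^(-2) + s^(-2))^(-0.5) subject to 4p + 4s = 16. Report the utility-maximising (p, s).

p* = 2, s* = 2

For CES with ρ = -2, MRS = (s/p)^3.
Tangency: set MRS = p_p/p_s = 4/4 = 1.
So (s/p)^3 = 1; taking the cube root, s/p = 1, i.e. s = p.
Substitute into the budget 4·p + 4·s = 16: 8·p = 16, so p* = 2 and s* = 2.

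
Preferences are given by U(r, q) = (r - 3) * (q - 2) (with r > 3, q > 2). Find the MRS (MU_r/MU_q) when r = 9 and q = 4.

MU_r = (q−2), MU_q = (r−3).
MRS = (q−2)/(r−3).
At (9, 4): MRS = 1/3.
That is, one extra unit of r is worth 1/3 units of q at the margin.

MRS = 1/3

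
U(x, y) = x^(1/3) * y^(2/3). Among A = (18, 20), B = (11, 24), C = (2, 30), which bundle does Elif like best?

Bundle A

Evaluate utility at each bundle:
U(A) = 19.310.
U(B) = 18.504.
U(C) = 12.164.
Highest utility is A, so A ≻ B ≻ C.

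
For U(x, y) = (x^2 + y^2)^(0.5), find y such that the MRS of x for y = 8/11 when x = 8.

y = 11

For CES with ρ = 2, MRS = (y/x)^(-1).
Setting (y/8)^(-1) = 8/11 gives y/8 = 1.375 and y = 11.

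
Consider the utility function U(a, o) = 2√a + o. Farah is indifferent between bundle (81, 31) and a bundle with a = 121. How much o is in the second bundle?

U(81, 31) = 49.
Set U(121, o) = 49 and solve.
With a = 121: √121 = 11, so o = 49 − 2·11 = 27.
Check: U(121, 27) = 49.

o = 27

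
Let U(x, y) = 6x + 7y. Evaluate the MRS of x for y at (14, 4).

MRS = 6/7

MU_x = 6, MU_y = 7, so MRS = 6/7 at every bundle.
At (14, 4): MRS = 6/7.
So at (14, 4) the consumer would give up 6/7 units of y for one more unit of x.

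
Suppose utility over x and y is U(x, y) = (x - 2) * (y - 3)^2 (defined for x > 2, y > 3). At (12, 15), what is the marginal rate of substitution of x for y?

MU_x = (y−3)^2, MU_y = 2·(x−2)·(y−3).
MRS = (1/2)·(y−3)/(x−2).
At (12, 15): MRS = 0.6.
So at (12, 15) the consumer would give up 0.6 units of y for one more unit of x.

MRS = 0.6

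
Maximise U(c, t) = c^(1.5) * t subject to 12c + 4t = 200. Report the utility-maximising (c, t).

c* = 10, t* = 20

MU_c = 1.5·√c·t and MU_t = c^(1.5).
MRS = MU_c/MU_t = (1.5)·t/c.
Tangency: set MRS = p_c/p_t = 12/4 = 3.
So (1.5)·t/c = 3, i.e. t = 2·c.
Substitute into the budget 12·c + 4·t = 200: 20·c = 200, so c* = 10.
Then t* = 2·10 = 20.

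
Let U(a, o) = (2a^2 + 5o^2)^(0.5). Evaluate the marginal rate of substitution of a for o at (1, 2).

For CES with ρ = 2, MRS = (2/5)·(o/a)^(-1).
At (1, 2): MRS = 0.2.
The indifference curve has slope −0.2 at this bundle.

MRS = 0.2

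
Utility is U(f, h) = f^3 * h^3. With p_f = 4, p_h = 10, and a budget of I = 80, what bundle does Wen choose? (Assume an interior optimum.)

MU_f = 3·f^2·h^3 and MU_h = 3·f^3·h^2.
MRS = MU_f/MU_h = h/f.
Tangency: set MRS = p_f/p_h = 4/10 = 0.4.
So h/f = 0.4, i.e. h = 0.4·f.
Substitute into the budget 4·f + 10·h = 80: 8·f = 80, so f* = 10.
Then h* = 0.4·10 = 4.

f* = 10, h* = 4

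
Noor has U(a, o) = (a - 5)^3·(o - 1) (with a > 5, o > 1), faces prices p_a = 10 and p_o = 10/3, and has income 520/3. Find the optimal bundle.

MU_a = 3·(a−5)^2·(o−1), MU_o = (a−5)^3.
MRS = (3/1)·(o−1)/(a−5).
Tangency: set MRS = p_a/p_o = 10/(10/3) = 3.
So (3/1)·(o − 1)/(a − 5) = 3, i.e. (o − 1) = (a − 5).
Rewrite the budget in excess-of-subsistence terms: 10·(a − 5) + (10/3)·(o − 1) = 520/3 − 10·5 − (10/3)·1 = 120.
Substituting, (40/3)·(a − 5) = 120, so a − 5 = 9 and a* = 14.
Then o − 1 = 9, so o* = 10.

a* = 14, o* = 10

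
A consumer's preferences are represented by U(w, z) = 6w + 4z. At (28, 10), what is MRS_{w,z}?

MRS = 1.5

MU_w = 6, MU_z = 4, so MRS = 6/4 = 1.5 at every bundle.
At (28, 10): MRS = 1.5.
So at (28, 10) the consumer would give up 1.5 units of z for one more unit of w.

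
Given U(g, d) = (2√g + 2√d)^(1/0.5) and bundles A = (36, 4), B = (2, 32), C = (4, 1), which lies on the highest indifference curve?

Evaluate utility at each bundle:
U(A) = 256.000.
U(B) = 200.000.
U(C) = 36.000.
Highest utility is A, so A ≻ B ≻ C.

Bundle A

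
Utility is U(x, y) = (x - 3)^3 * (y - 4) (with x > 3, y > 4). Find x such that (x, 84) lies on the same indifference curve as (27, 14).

U(27, 14) = 138240.
Set U(x, 84) = 138240 and solve.
With y = 84: (84 − 4) = 80, so (x − 3)^3 = 138240/80 = 1728.
Taking the cube root (with x > 3): x − 3 = 12, so x = 15.
Check: U(15, 84) = 138240.

x = 15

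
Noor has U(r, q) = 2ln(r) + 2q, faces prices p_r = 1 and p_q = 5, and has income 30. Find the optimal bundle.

MU_r = 2/r, MU_q = 2.
MRS = 2/r ÷ 2.
Tangency: set MRS = p_r/p_q = 1/5 = 0.2.
MRS depends only on r: 1/r = 0.2 ⇒ r* = 1/0.2 = 5.
From the budget, 5·q = 30 − 1·5 = 25, so q* = 5.

r* = 5, q* = 5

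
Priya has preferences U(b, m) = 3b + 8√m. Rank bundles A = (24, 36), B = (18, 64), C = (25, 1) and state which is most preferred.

Evaluate utility at each bundle:
U(A) = 120.000.
U(B) = 118.000.
U(C) = 83.000.
Highest utility is A, so A ≻ B ≻ C.

Bundle A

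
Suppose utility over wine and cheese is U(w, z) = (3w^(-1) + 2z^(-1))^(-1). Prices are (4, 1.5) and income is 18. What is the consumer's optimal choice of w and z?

For CES with ρ = -1, MRS = (3/2)·(z/w)^2.
Tangency: set MRS = p_w/p_z = 4/1.5 = 8/3.
So (z/w)^2 = 16/9; taking the square root, z/w = 4/3, i.e. z = (4/3)·w.
Substitute into the budget 4·w + 1.5·z = 18: 6·w = 18, so w* = 3 and z* = (4/3)·3 = 4.

w* = 3, z* = 4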